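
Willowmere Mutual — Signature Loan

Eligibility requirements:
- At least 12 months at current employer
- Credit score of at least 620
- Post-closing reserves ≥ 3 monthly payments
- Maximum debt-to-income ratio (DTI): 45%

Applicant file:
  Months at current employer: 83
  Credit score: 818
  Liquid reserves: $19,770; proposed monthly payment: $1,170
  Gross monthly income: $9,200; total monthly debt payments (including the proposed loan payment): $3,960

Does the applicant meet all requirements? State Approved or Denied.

Approved

Employment 83 ≥ 12 months
Credit score 818 ≥ 620 (meets)
Reserves: 19,770 ÷ 1,170 = 16.9 months (meets 3-month minimum)
Debt-to-income = 3,960/9,200 = 43% — meets 45% limit
All criteria satisfied.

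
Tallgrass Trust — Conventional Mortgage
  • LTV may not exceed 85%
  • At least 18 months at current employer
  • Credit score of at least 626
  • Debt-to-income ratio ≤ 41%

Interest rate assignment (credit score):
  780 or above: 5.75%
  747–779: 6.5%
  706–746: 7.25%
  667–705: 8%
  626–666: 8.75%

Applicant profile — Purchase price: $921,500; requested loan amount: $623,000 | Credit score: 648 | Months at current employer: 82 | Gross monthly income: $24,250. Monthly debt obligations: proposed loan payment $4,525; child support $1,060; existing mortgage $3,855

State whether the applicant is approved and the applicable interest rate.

Approved at 8.75%

Credit score 648 ≥ 626 (meets minimum)
Total monthly debts = (4,525 + 1,060 + 3,855) = 9,440. DTI: 9,440 ÷ 24,250 = 38.9%, within the 41% cap
Employment 82 ≥ 18 months
LTV = 623,000/921,500 = 67.6% ≤ 85%
All requirements met. Score 648 falls in the 626–666 tier → 8.75%.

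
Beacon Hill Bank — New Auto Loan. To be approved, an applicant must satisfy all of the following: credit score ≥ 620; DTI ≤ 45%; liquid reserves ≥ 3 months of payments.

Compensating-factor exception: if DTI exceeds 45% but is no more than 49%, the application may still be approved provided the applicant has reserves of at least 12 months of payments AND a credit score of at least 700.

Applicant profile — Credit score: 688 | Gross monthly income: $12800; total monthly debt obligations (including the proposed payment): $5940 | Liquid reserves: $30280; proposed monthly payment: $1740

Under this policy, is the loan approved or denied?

Credit score 688 ≥ 620 (meets base)
DTI: 5,940 ÷ 12,800 = 46.4%, over the 45% base limit.
Liquid reserves cover 30,280/1,740 = 17.4 months — ≥ 3 required
DTI 46.4% is within the 45%–49% exception band; checking compensating factors.
Override check — reserves: 17.4 mo (ok); score: 688 (below 700).
Override conditions not both satisfied; exception does not apply.

Denied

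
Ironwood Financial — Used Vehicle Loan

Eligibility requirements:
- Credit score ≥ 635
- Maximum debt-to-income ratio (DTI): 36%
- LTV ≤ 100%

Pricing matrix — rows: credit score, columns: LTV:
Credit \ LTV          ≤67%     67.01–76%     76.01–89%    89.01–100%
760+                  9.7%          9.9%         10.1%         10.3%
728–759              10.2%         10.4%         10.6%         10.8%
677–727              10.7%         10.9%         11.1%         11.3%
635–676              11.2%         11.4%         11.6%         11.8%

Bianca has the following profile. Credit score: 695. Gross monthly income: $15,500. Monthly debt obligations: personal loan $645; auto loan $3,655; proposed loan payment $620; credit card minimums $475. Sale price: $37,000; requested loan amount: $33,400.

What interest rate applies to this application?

Credit score 695 ≥ 635; Total monthly debts = (645 + 3,655 + 620 + 475) = 5,395. DTI = 5,395/15,500 = 34.8% ≤ 36%
Loan-to-value = 33,400/37,000 = 90.3% — pass (100% max)
Credit 695 → row 677–727; LTV 90.3% → column 89.01–100%. Grid cell → 11.3%.

11.3%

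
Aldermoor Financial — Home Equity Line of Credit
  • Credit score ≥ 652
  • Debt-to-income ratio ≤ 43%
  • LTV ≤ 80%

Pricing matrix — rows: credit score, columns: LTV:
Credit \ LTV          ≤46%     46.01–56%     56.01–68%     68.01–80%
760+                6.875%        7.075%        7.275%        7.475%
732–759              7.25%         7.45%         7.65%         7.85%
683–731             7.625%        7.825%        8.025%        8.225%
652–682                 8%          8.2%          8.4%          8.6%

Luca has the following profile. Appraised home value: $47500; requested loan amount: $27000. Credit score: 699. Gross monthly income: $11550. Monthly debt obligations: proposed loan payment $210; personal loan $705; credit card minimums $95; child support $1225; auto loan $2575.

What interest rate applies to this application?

Credit score 699 ≥ 652; Total monthly debts = (210 + 705 + 95 + 1,225 + 2,575) = 4,810. Debt-to-income = 4,810/11,550 = 41.6% — meets 43% limit
LTV = 27,000/47,500 = 56.8% ≤ 80%
Credit 699 → row 683–731; LTV 56.8% → column 56.01–68%. Grid cell → 8.025%.

8.025%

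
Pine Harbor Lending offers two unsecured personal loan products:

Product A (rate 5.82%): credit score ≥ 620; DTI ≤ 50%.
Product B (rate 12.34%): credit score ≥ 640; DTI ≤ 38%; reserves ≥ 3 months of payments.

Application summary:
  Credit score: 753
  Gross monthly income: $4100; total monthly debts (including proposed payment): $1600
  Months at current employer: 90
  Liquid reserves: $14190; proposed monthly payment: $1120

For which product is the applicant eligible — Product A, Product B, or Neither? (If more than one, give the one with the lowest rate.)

DTI = 1,600/4,100 = 39%.
Reserves = 14,190/1,120 = 12.7 months.
Product A: score 753 ≥ 620; DTI 39% ≤ 50% → qualifies.
Product B: score 753 ≥ 640; DTI 39% > 38%; reserves 12.7 ≥ 3 mo → does not qualify.

Product A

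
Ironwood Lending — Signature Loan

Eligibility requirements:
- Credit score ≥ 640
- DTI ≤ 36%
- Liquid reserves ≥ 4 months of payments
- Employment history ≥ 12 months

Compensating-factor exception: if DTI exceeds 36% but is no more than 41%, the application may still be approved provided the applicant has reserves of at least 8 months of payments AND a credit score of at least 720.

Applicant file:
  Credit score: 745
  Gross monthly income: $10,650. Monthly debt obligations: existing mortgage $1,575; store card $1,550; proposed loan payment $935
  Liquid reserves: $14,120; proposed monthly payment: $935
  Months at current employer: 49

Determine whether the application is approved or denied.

Credit score 745 ≥ 640 (meets base)
Total debts = (1,575 + 1,550 + 935) = 4,060. DTI = 4,060/10,650 = 38.1% > 36% — standard DTI limit exceeded.
Reserves = 14,120/935 = 15.1 months ≥ 4
Employment 49 ≥ 12 months
DTI 38.1% is within the 36%–41% exception band; checking compensating factors.
Override check — reserves: 15.1 mo (ok); score: 745 (ok).
Both override conditions satisfied; DTI exception granted.

Approved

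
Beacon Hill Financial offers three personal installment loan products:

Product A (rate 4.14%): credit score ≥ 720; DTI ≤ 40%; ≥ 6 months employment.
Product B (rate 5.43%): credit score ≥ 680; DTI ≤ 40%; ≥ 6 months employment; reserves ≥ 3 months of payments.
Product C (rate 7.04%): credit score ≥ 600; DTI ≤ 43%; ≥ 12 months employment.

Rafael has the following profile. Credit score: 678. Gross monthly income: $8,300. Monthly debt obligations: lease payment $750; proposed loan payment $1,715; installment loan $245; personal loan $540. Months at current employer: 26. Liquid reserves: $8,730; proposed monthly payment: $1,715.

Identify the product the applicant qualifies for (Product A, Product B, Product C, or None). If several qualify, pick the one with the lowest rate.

Total debts = (750 + 1,715 + 245 + 540) = 3,250; DTI = 3,250/8,300 = 39.2%.
Reserves = 8,730/1,715 = 5.1 months.
Product A: score 678 < 720; DTI 39.2% ≤ 40%; employment 26 ≥ 6 mo → does not qualify.
Product B: score 678 < 680; DTI 39.2% ≤ 40%; employment 26 ≥ 6 mo; reserves 5.1 ≥ 3 mo → does not qualify.
Product C: score 678 ≥ 600; DTI 39.2% ≤ 43%; employment 26 ≥ 12 mo → qualifies.

Product C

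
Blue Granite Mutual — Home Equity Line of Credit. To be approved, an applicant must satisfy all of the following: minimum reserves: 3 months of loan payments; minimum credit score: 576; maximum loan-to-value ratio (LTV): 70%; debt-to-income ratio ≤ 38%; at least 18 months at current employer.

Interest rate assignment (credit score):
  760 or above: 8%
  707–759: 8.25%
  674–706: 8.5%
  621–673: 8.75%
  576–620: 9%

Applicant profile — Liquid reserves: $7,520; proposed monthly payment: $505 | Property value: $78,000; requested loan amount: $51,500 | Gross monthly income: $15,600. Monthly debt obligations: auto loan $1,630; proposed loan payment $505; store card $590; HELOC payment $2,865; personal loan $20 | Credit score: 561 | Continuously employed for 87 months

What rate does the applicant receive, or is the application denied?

Credit score 561 < 576 (below minimum)
Reserves: 7,520 ÷ 505 = 14.9 months (meets 3-month minimum)
LTV = 51,500/78,000 = 66% ≤ 70%
Total monthly debts = (1,630 + 505 + 590 + 2,865 + 20) = 5,610. Debt-to-income = 5,610/15,600 = 36% — meets 38% limit
Employment 87 ≥ 18 months
Not all requirements met → denied.

Denied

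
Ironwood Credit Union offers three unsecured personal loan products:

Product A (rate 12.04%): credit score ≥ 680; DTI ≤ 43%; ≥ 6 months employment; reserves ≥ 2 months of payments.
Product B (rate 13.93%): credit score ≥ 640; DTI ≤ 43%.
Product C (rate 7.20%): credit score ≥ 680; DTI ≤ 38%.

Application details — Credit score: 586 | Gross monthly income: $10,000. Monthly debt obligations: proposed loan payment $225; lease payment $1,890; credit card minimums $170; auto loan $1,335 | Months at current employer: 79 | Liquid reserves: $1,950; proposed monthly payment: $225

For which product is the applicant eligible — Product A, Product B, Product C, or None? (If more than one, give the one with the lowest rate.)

None

Total debts = (225 + 1,890 + 170 + 1,335) = 3,620; DTI = 3,620/10,000 = 36.2%.
Reserves = 1,950/225 = 8.7 months.
Product A: score 586 < 680; DTI 36.2% ≤ 43%; employment 79 ≥ 6 mo; reserves 8.7 ≥ 2 mo → does not qualify.
Product B: score 586 < 640; DTI 36.2% ≤ 43% → does not qualify.
Product C: score 586 < 680; DTI 36.2% ≤ 38% → does not qualify.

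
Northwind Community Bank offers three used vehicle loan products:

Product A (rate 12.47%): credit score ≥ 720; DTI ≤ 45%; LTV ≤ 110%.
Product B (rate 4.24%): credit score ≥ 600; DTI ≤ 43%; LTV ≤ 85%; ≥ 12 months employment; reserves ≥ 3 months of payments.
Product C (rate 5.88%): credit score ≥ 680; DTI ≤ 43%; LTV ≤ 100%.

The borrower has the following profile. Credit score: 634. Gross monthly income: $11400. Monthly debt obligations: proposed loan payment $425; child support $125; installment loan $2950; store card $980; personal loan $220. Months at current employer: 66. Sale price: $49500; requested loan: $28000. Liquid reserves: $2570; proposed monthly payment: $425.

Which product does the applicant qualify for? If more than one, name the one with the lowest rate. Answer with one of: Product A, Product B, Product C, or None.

Product B

Total debts = (425 + 125 + 2,950 + 980 + 220) = 4,700; DTI = 4,700/11,400 = 41.2%.
LTV = 28,000/49,500 = 56.6%.
Reserves = 2,570/425 = 6.0 months.
Product A: score 634 < 720; DTI 41.2% ≤ 45%; LTV 56.6% ≤ 110% → does not qualify.
Product B: score 634 ≥ 600; DTI 41.2% ≤ 43%; LTV 56.6% ≤ 85%; employment 66 ≥ 12 mo; reserves 6.0 ≥ 3 mo → qualifies.
Product C: score 634 < 680; DTI 41.2% ≤ 43%; LTV 56.6% ≤ 100% → does not qualify.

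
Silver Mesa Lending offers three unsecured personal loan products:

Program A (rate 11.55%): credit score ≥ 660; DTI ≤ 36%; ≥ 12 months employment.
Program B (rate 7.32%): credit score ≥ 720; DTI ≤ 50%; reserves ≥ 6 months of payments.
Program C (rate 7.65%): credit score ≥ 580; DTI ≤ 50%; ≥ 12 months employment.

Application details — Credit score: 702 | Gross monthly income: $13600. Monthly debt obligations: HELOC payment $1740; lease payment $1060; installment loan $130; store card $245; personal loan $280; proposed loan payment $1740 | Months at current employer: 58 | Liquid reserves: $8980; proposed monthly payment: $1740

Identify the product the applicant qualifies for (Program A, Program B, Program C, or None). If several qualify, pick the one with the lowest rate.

Program C

Total debts = (1,740 + 1,060 + 130 + 245 + 280 + 1,740) = 5,195; DTI = 5,195/13,600 = 38.2%.
Reserves = 8,980/1,740 = 5.2 months.
Program A: score 702 ≥ 660; DTI 38.2% > 36%; employment 58 ≥ 12 mo → does not qualify.
Program B: score 702 < 720; DTI 38.2% ≤ 50%; reserves 5.2 < 6 mo → does not qualify.
Program C: score 702 ≥ 580; DTI 38.2% ≤ 50%; employment 58 ≥ 12 mo → qualifies.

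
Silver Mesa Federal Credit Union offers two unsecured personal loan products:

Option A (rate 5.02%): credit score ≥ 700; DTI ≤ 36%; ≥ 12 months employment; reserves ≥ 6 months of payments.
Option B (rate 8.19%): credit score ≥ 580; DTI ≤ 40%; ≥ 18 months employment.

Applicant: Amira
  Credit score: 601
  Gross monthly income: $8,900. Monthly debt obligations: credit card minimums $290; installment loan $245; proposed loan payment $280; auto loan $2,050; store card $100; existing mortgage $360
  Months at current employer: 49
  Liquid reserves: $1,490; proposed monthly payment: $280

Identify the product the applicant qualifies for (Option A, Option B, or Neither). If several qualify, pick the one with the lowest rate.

Total debts = (290 + 245 + 280 + 2,050 + 100 + 360) = 3,325; DTI = 3,325/8,900 = 37.4%.
Reserves = 1,490/280 = 5.3 months.
Option A: score 601 < 700; DTI 37.4% > 36%; employment 49 ≥ 12 mo; reserves 5.3 < 6 mo → does not qualify.
Option B: score 601 ≥ 580; DTI 37.4% ≤ 40%; employment 49 ≥ 18 mo → qualifies.

Option B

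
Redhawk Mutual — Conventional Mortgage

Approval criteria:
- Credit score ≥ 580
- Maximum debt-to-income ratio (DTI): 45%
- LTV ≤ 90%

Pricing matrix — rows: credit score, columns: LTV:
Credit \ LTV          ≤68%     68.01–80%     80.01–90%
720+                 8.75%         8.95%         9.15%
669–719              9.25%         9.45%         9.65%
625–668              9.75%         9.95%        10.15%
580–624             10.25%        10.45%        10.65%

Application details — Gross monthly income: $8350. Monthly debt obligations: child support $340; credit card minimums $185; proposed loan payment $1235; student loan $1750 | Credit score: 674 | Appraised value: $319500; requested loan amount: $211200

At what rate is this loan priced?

Credit score 674 ≥ 580; Total monthly debts = (340 + 185 + 1,235 + 1,750) = 3,510. DTI: 3,510 ÷ 8,350 = 42%, within the 45% cap
LTV: 211,200 ÷ 319,500 = 66.1%, within 90% cap
Credit 674 → row 669–719; LTV 66.1% → column ≤68%. Grid cell → 9.25%.

9.25%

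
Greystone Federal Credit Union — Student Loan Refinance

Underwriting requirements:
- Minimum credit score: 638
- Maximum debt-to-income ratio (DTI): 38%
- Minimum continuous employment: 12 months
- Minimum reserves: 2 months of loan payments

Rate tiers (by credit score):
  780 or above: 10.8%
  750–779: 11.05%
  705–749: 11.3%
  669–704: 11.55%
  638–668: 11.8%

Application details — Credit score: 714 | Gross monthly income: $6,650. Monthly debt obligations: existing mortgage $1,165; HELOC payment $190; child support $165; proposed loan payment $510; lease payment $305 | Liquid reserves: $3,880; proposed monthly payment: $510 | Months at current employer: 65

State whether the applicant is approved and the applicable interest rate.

Approved at 11.3%

Credit score 714 ≥ 638 (meets minimum)
Total monthly debts = (1,165 + 190 + 165 + 510 + 305) = 2,335. Debt-to-income = 2,335/6,650 = 35.1% — meets 38% limit
Reserves: 3,880 ÷ 510 = 7.6 months (meets 2-month minimum)
Employment 65 ≥ 12 months
All requirements met. Score 714 falls in the 705–749 tier → 11.3%.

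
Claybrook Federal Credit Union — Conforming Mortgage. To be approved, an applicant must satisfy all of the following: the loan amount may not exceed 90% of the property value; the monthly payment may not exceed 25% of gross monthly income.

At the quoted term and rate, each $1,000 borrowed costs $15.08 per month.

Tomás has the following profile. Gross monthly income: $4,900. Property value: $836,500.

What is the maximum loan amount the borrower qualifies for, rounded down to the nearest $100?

$81,200

Payment cap: 25% × $4,900 = $1,225/month.
At $15.08 per $1,000, that supports 1,225/15.08 × 1,000 ≈ $81,233 → $81,200.
LTV cap: 90% × $836,500 = $752,850 → $752,800.
Binding constraint: payment-to-income.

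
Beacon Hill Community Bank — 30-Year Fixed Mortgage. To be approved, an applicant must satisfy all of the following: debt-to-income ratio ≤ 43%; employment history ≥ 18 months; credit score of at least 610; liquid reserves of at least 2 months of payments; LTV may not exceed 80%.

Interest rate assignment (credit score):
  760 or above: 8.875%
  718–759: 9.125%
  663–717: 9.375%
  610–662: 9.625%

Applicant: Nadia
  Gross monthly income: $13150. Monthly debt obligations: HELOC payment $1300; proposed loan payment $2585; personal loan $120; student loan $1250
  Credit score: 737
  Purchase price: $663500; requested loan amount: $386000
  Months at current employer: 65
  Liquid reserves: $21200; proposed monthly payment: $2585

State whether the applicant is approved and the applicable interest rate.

Credit score 737 ≥ 610 (meets minimum)
Reserves = 21,200/2,585 = 8.2 months ≥ 2
Total monthly debts = (1,300 + 2,585 + 120 + 1,250) = 5,255. Debt-to-income = 5,255/13,150 = 40% — meets 43% limit
Loan-to-value = 386,000/663,500 = 58.2% — pass (80% max)
Employment 65 ≥ 18 months
All requirements met. Score 737 falls in the 718–759 tier → 9.125%.

Approved at 9.125%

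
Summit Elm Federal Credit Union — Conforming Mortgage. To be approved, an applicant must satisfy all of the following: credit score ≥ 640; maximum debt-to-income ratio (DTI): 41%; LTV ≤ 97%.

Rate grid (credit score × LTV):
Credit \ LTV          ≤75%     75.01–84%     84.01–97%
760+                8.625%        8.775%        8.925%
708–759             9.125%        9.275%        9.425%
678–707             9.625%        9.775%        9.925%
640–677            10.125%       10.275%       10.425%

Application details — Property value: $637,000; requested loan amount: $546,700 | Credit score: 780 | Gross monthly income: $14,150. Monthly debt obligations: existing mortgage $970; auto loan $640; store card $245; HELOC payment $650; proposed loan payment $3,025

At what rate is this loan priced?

Credit score 780 ≥ 640; Total monthly debts = (970 + 640 + 245 + 650 + 3,025) = 5,530. Debt-to-income = 5,530/14,150 = 39.1% — meets 41% limit
LTV = 546,700/637,000 = 85.8% ≤ 97%
Score 780 is in the 760+ band; LTV 85.8% is in the 84.01–97% band → 8.925%.

8.925%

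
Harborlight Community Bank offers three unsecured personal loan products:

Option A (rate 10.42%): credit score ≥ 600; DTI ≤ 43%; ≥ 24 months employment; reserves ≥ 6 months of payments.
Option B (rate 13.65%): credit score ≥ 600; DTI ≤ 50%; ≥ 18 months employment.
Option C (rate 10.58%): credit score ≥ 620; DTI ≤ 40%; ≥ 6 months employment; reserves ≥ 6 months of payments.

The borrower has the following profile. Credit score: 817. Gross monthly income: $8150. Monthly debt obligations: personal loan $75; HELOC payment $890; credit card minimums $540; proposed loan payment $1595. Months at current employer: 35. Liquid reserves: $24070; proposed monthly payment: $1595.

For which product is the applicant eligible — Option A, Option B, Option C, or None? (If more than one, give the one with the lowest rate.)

Option A

Total debts = (75 + 890 + 540 + 1,595) = 3,100; DTI = 3,100/8,150 = 38%.
Reserves = 24,070/1,595 = 15.1 months.
Option A: score 817 ≥ 600; DTI 38% ≤ 43%; employment 35 ≥ 24 mo; reserves 15.1 ≥ 6 mo → qualifies.
Option B: score 817 ≥ 600; DTI 38% ≤ 50%; employment 35 ≥ 18 mo → qualifies.
Option C: score 817 ≥ 620; DTI 38% ≤ 40%; employment 35 ≥ 6 mo; reserves 15.1 ≥ 6 mo → qualifies.
Qualifying: Option A, Option B, Option C. Lowest rate is 10.42% → Option A.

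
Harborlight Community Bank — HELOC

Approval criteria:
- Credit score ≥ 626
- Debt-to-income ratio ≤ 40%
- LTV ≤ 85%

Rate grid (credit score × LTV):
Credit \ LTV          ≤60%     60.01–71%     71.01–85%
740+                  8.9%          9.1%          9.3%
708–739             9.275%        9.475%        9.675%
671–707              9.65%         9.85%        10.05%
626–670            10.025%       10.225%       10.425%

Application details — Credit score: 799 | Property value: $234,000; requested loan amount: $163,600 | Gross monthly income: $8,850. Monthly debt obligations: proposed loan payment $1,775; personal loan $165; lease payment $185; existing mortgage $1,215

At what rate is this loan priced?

9.1%

Credit score 799 ≥ 626; Total monthly debts = (1,775 + 165 + 185 + 1,215) = 3,340. DTI: 3,340 ÷ 8,850 = 37.7%, within the 40% cap
LTV: 163,600 ÷ 234,000 = 69.9%, within 85% cap
Row: 799 falls in 740+. Column: 69.9% falls in 60.01–71%. Rate = 9.1%.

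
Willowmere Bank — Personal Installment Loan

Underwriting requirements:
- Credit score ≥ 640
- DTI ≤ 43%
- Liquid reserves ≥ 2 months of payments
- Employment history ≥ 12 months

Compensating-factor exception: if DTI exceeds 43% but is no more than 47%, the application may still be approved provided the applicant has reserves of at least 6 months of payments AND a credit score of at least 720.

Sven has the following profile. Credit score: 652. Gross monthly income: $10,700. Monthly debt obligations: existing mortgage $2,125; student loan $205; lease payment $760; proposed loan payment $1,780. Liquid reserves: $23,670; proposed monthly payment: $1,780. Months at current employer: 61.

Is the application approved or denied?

Denied

Credit score 652 ≥ 640 (meets base)
Total debts = (2,125 + 205 + 760 + 1,780) = 4,870. DTI: 4,870 ÷ 10,700 = 45.5%, over the 43% base limit.
Reserves: 23,670 ÷ 1,780 = 13.3 months (meets 2-month minimum)
Employment 61 ≥ 12 months
DTI 45.5% is within the 43%–47% exception band; checking compensating factors.
Override check — reserves: 13.3 mo (ok); score: 652 (below 720).
Compensating-factor requirement not fully met.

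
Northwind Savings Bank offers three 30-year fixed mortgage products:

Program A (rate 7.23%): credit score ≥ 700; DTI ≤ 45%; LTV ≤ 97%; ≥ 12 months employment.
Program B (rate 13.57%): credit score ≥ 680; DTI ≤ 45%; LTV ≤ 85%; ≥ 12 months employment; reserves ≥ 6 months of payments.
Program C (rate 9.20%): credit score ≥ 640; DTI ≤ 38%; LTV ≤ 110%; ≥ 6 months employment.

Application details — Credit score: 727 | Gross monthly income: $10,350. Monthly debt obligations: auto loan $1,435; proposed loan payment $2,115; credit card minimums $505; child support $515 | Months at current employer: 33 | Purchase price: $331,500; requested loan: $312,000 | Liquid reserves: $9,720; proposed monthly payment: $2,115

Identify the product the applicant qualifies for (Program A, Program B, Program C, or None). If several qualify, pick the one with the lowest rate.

Total debts = (1,435 + 2,115 + 505 + 515) = 4,570; DTI = 4,570/10,350 = 44.2%.
LTV = 312,000/331,500 = 94.1%.
Reserves = 9,720/2,115 = 4.6 months.
Program A: score 727 ≥ 700; DTI 44.2% ≤ 45%; LTV 94.1% ≤ 97%; employment 33 ≥ 12 mo → qualifies.
Program B: score 727 ≥ 680; DTI 44.2% ≤ 45%; LTV 94.1% > 85%; employment 33 ≥ 12 mo; reserves 4.6 < 6 mo → does not qualify.
Program C: score 727 ≥ 640; DTI 44.2% > 38%; LTV 94.1% ≤ 110%; employment 33 ≥ 6 mo → does not qualify.

Program A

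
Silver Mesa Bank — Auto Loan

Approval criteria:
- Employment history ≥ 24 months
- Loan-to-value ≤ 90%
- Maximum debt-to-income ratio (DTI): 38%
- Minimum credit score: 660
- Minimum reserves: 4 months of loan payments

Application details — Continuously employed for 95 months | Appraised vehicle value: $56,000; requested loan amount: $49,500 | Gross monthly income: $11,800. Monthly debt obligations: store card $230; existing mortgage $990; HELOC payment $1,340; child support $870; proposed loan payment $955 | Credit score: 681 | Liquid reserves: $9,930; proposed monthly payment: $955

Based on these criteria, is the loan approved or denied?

Employment 95 ≥ 24 months
Loan-to-value = 49,500/56,000 = 88.4% — pass (90% max)
Total monthly debts = (230 + 990 + 1,340 + 870 + 955) = 4,385. DTI = 4,385/11,800 = 37.2% ≤ 38%
Credit score 681 ≥ 660 (meets)
Reserves: 9,930 ÷ 955 = 10.4 months (meets 4-month minimum)
All criteria satisfied.

Approved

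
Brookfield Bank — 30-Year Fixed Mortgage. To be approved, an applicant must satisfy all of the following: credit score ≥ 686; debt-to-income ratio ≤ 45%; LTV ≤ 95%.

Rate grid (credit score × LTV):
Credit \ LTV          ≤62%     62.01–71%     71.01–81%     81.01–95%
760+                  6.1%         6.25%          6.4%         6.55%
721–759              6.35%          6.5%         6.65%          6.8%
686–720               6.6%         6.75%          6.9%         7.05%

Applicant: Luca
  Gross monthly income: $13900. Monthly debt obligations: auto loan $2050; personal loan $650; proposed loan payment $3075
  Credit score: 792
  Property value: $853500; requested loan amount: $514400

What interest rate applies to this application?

6.1%

Credit score 792 ≥ 686; Total monthly debts = (2,050 + 650 + 3,075) = 5,775. Debt-to-income = 5,775/13,900 = 41.5% — meets 45% limit
LTV = 514,400/853,500 = 60.3% ≤ 95%
Row: 792 falls in 760+. Column: 60.3% falls in ≤62%. Rate = 6.1%.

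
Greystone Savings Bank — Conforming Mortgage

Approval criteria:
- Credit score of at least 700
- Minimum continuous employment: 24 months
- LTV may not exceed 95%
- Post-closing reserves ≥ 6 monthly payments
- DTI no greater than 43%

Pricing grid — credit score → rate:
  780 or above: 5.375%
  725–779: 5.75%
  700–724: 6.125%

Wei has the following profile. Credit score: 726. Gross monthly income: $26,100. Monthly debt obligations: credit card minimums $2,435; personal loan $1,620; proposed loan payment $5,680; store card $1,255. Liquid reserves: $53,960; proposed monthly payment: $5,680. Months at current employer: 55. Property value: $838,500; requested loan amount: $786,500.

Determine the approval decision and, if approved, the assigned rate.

Credit score 726 ≥ 700 (meets minimum)
Total monthly debts = (2,435 + 1,620 + 5,680 + 1,255) = 10,990. Debt-to-income = 10,990/26,100 = 42.1% — meets 43% limit
LTV = 786,500/838,500 = 93.8% ≤ 95%
Employment 55 ≥ 24 months
Reserves: 53,960 ÷ 5,680 = 9.5 months (meets 6-month minimum)
All requirements met. Score 726 falls in the 725–779 tier → 5.75%.

Approved at 5.75%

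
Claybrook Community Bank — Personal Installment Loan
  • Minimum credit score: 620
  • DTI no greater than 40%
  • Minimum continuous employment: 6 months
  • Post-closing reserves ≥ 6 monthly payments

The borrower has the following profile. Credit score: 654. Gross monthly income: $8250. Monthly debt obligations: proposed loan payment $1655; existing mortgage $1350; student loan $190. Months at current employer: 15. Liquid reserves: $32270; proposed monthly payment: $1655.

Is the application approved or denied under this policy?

Credit score 654 ≥ 620 (meets)
Total monthly debts = (1,655 + 1,350 + 190) = 3,195. DTI: 3,195 ÷ 8,250 = 38.7%, within the 40% cap
Employment 15 ≥ 6 months
Reserves: 32,270 ÷ 1,655 = 19.5 months (meets 6-month minimum)
All criteria satisfied.

Approved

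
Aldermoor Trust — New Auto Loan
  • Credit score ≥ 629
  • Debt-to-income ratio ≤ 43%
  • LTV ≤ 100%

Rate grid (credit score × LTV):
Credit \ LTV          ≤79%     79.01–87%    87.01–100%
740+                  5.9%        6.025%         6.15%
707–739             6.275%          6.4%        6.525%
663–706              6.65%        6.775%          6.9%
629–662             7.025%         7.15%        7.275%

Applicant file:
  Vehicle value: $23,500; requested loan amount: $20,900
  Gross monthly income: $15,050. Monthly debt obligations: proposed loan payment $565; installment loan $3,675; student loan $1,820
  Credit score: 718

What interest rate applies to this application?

Credit score 718 ≥ 629; Total monthly debts = (565 + 3,675 + 1,820) = 6,060. DTI: 6,060 ÷ 15,050 = 40.3%, within the 43% cap
LTV: 20,900 ÷ 23,500 = 88.9%, within 100% cap
Score 718 is in the 707–739 band; LTV 88.9% is in the 87.01–100% band → 6.525%.

6.525%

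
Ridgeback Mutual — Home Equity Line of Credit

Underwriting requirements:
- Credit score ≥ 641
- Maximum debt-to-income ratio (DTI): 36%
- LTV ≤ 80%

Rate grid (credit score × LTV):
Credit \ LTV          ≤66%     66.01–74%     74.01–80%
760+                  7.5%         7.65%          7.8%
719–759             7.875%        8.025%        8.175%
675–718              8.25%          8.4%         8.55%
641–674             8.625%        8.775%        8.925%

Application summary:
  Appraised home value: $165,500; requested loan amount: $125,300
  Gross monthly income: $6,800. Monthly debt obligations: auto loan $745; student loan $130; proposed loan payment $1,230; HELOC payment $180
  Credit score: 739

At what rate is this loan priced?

Credit score 739 ≥ 641; Total monthly debts = (745 + 130 + 1,230 + 180) = 2,285. DTI = 2,285/6,800 = 33.6% ≤ 36%
Loan-to-value = 125,300/165,500 = 75.7% — pass (80% max)
Credit 739 → row 719–759; LTV 75.7% → column 74.01–80%. Grid cell → 8.175%.

8.175%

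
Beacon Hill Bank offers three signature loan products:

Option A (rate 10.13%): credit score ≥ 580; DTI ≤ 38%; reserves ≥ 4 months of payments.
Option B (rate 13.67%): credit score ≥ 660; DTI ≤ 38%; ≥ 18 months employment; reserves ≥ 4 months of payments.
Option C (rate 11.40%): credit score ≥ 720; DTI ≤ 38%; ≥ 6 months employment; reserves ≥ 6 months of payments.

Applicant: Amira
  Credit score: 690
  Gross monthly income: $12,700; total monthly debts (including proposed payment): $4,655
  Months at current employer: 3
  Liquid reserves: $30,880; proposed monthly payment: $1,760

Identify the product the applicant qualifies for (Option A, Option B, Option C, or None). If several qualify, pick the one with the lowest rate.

DTI = 4,655/12,700 = 36.7%.
Reserves = 30,880/1,760 = 17.5 months.
Option A: score 690 ≥ 580; DTI 36.7% ≤ 38%; reserves 17.5 ≥ 4 mo → qualifies.
Option B: score 690 ≥ 660; DTI 36.7% ≤ 38%; employment 3 < 18 mo; reserves 17.5 ≥ 4 mo → does not qualify.
Option C: score 690 < 720; DTI 36.7% ≤ 38%; employment 3 < 6 mo; reserves 17.5 ≥ 6 mo → does not qualify.

Option A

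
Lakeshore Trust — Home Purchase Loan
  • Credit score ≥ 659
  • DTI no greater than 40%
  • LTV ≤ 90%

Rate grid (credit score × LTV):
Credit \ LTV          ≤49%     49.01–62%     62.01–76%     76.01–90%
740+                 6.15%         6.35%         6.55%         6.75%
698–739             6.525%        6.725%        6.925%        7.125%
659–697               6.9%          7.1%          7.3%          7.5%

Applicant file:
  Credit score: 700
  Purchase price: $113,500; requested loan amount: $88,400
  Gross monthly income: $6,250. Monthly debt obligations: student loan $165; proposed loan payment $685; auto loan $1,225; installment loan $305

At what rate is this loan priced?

Credit score 700 ≥ 659; Total monthly debts = (165 + 685 + 1,225 + 305) = 2,380. DTI = 2,380/6,250 = 38.1% ≤ 40%
Loan-to-value = 88,400/113,500 = 77.9% — pass (90% max)
Row: 700 falls in 698–739. Column: 77.9% falls in 76.01–90%. Rate = 7.125%.

7.125%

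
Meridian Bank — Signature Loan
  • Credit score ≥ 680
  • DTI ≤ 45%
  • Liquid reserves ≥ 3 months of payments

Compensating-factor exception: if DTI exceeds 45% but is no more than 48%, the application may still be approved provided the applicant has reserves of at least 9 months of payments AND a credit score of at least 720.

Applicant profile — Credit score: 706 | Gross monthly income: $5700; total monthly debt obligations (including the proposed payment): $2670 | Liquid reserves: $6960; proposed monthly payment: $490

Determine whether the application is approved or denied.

Denied

Credit score 706 ≥ 680 (meets base)
DTI: 2,670 ÷ 5,700 = 46.8%, over the 45% base limit.
Liquid reserves cover 6,960/490 = 14.2 months — ≥ 3 required
DTI 46.8% is within the 45%–48% exception band; checking compensating factors.
Reserves 14.2 ≥ 9 months; credit score 706 < 720.
Override conditions not both satisfied; exception does not apply.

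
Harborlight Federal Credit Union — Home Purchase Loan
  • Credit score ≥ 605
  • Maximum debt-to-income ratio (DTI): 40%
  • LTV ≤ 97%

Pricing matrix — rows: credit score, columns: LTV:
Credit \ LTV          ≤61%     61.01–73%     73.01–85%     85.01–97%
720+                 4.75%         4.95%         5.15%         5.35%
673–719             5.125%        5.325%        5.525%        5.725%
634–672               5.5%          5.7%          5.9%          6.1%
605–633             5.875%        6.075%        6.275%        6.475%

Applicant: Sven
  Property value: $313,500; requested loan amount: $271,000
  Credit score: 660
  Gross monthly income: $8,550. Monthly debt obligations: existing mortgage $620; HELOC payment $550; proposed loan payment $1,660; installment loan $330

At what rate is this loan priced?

6.1%

Credit score 660 ≥ 605; Total monthly debts = (620 + 550 + 1,660 + 330) = 3,160. DTI: 3,160 ÷ 8,550 = 37%, within the 40% cap
LTV = 271,000/313,500 = 86.4% ≤ 97%
Score 660 is in the 634–672 band; LTV 86.4% is in the 85.01–97% band → 6.1%.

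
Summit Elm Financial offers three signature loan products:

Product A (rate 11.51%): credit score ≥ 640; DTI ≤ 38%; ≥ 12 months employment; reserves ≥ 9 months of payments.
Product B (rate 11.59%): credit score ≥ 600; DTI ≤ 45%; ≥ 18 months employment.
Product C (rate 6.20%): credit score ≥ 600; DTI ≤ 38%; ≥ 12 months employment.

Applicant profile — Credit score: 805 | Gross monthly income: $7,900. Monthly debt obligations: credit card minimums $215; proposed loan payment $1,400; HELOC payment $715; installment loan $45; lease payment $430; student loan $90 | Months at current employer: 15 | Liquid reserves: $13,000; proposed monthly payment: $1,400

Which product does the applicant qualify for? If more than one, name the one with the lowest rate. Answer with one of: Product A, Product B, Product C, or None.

Total debts = (215 + 1,400 + 715 + 45 + 430 + 90) = 2,895; DTI = 2,895/7,900 = 36.6%.
Reserves = 13,000/1,400 = 9.3 months.
Product A: score 805 ≥ 640; DTI 36.6% ≤ 38%; employment 15 ≥ 12 mo; reserves 9.3 ≥ 9 mo → qualifies.
Product B: score 805 ≥ 600; DTI 36.6% ≤ 45%; employment 15 < 18 mo → does not qualify.
Product C: score 805 ≥ 600; DTI 36.6% ≤ 38%; employment 15 ≥ 12 mo → qualifies.
Qualifying: Product A, Product C. Lowest rate is 6.20% → Product C.

Product C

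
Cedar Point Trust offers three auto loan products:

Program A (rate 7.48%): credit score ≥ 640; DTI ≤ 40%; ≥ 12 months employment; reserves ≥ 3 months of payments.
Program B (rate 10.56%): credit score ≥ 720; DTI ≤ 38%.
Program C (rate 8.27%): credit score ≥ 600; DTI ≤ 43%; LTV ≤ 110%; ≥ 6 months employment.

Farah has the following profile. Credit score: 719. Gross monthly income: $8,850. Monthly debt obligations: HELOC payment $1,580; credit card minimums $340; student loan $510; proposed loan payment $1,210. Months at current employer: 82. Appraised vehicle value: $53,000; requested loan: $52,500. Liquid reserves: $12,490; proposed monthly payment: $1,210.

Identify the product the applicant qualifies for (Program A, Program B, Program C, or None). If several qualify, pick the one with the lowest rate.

Total debts = (1,580 + 340 + 510 + 1,210) = 3,640; DTI = 3,640/8,850 = 41.1%.
LTV = 52,500/53,000 = 99.1%.
Reserves = 12,490/1,210 = 10.3 months.
Program A: score 719 ≥ 640; DTI 41.1% > 40%; employment 82 ≥ 12 mo; reserves 10.3 ≥ 3 mo → does not qualify.
Program B: score 719 < 720; DTI 41.1% > 38% → does not qualify.
Program C: score 719 ≥ 600; DTI 41.1% ≤ 43%; LTV 99.1% ≤ 110%; employment 82 ≥ 6 mo → qualifies.

Program C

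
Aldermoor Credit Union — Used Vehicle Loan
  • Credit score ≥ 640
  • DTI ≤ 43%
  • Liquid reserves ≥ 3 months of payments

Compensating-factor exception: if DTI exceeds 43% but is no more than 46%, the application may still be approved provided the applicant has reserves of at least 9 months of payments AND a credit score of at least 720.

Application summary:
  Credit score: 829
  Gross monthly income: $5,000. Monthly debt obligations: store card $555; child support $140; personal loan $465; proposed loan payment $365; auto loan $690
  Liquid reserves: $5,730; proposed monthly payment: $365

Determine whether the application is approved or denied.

Credit score 829 ≥ 640 (meets base)
Total debts = (555 + 140 + 465 + 365 + 690) = 2,215. DTI: 2,215 ÷ 5,000 = 44.3%, over the 43% base limit.
Liquid reserves cover 5,730/365 = 15.7 months — ≥ 3 required
44.3% falls in the override range (43%–46%), so the compensating-factor test applies.
Reserves 15.7 ≥ 9 months; credit score 829 ≥ 720.
Both override conditions satisfied; DTI exception granted.

Approved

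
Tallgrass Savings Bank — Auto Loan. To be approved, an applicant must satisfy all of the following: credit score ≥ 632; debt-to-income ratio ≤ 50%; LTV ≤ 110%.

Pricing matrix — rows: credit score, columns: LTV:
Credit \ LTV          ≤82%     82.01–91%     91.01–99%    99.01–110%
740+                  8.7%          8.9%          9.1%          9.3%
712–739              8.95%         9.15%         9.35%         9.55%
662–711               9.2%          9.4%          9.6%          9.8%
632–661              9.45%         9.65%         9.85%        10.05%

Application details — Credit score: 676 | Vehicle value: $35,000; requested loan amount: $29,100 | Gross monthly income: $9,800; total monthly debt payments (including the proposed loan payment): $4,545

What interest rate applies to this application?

Credit score 676 ≥ 632; Debt-to-income = 4,545/9,800 = 46.4% — meets 50% limit
LTV = 29,100/35,000 = 83.1% ≤ 110%
Score 676 is in the 662–711 band; LTV 83.1% is in the 82.01–91% band → 9.4%.

9.4%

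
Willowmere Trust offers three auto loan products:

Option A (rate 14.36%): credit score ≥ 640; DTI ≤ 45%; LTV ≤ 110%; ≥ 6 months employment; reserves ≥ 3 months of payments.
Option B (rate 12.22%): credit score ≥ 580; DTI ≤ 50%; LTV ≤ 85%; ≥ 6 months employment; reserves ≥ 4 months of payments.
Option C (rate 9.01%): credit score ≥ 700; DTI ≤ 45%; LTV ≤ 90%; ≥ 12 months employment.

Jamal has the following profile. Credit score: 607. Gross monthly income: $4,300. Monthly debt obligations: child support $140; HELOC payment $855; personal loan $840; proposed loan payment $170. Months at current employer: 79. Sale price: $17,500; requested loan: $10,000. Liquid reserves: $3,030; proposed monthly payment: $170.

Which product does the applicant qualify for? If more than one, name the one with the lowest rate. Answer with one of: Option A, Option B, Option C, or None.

Total debts = (140 + 855 + 840 + 170) = 2,005; DTI = 2,005/4,300 = 46.6%.
LTV = 10,000/17,500 = 57.1%.
Reserves = 3,030/170 = 17.8 months.
Option A: score 607 < 640; DTI 46.6% > 45%; LTV 57.1% ≤ 110%; employment 79 ≥ 6 mo; reserves 17.8 ≥ 3 mo → does not qualify.
Option B: score 607 ≥ 580; DTI 46.6% ≤ 50%; LTV 57.1% ≤ 85%; employment 79 ≥ 6 mo; reserves 17.8 ≥ 4 mo → qualifies.
Option C: score 607 < 700; DTI 46.6% > 45%; LTV 57.1% ≤ 90%; employment 79 ≥ 12 mo → does not qualify.

Option B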